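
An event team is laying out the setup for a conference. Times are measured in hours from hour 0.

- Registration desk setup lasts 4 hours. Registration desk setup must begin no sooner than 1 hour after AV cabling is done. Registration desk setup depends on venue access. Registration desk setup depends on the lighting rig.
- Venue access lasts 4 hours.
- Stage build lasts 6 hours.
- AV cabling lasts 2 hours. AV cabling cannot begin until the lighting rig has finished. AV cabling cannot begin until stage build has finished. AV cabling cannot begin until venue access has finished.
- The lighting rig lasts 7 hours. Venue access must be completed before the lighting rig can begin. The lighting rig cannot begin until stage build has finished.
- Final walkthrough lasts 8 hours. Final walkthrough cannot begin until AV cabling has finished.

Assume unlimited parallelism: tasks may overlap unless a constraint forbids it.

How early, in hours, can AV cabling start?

13

Stage build can start immediately at hour 0; it finishes at hour 6.
Venue access has no prerequisites, so it starts at hour 0 and finishes at hour 4.
For the lighting rig: venue access (finishes hour 4); stage build (finishes hour 6). Taking the maximum gives a start of hour 6, and it finishes at 6 + 7 = hour 13.
AV cabling waits on the lighting rig (finishes hour 13); stage build (finishes hour 6); venue access (finishes hour 4). The latest of these is hour 13, which is the earliest AV cabling can start.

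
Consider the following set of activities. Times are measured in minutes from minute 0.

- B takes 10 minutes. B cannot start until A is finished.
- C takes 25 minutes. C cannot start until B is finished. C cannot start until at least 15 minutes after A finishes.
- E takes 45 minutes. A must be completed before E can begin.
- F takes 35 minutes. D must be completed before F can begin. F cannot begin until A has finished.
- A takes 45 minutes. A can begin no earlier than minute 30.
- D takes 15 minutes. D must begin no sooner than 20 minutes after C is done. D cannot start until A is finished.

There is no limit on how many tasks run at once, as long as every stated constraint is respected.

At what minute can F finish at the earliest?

A cannot begin until its own release at minute 30. It runs from minute 30 to 30 + 45 = minute 75.
B cannot begin until A (finishes minute 75). It runs from minute 75 to 75 + 10 = minute 85.
C needs all of B (finishes minute 85); A (finishes minute 75, plus 15-minute gap → minute 90). That puts its earliest start at minute 90; it finishes at 90 + 25 = minute 115.
D needs all of C (finishes minute 115, plus 20-minute gap → minute 135); A (finishes minute 75). That puts its earliest start at minute 135; it finishes at 135 + 15 = minute 150.
F needs all of D (finishes minute 150); A (finishes minute 75). That puts its earliest start at minute 150; it finishes at 150 + 35 = minute 185.

185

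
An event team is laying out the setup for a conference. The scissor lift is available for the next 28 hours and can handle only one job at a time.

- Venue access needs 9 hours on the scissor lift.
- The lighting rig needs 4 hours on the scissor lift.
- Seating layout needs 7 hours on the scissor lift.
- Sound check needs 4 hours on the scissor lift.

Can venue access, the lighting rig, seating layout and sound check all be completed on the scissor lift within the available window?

Running back to back, the jobs need 9 + 4 + 7 + 4 = 24 hours on the scissor lift.
Since 24 ≤ 28, they fit within the window.

Yes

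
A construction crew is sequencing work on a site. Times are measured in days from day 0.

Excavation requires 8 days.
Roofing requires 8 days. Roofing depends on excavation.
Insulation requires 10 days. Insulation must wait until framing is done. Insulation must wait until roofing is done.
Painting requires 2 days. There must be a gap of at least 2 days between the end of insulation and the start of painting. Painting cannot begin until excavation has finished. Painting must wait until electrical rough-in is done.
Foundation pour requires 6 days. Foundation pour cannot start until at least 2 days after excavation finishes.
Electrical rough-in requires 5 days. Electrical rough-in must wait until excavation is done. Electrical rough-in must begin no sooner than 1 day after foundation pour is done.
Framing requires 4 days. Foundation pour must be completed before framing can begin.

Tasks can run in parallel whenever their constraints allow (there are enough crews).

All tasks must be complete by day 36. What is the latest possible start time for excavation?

2

Painting has no dependents, so it just needs to finish by day 36. Starting by 36 − 2 = day 34 achieves that.
Insulation must finish before painting (must start by day 34, minus 2-day gap → day 32). With a 10-day duration, insulation must start by 32 − 10 = day 22.
Framing feeds into insulation (must start by day 22); so framing must finish by day 22 and therefore start by day 18.
Since painting (must start by day 34) depends on it, electrical rough-in must finish by day 34. Backing off its 5-day duration gives a latest start of day 29.
For foundation pour: framing (must start by day 18); electrical rough-in (must start by day 29, minus 1-day gap → day 28). The most restrictive is day 18; with a 6-day duration, foundation pour must start by day 12.
Roofing feeds into insulation (must start by day 22); so roofing must finish by day 22 and therefore start by day 14.
Excavation feeds foundation pour (must start by day 12, minus 2-day gap → day 10); roofing (must start by day 14); electrical rough-in (must start by day 29); painting (must start by day 34). Taking the minimum, excavation must finish by day 10 and start by 10 − 8 = day 2.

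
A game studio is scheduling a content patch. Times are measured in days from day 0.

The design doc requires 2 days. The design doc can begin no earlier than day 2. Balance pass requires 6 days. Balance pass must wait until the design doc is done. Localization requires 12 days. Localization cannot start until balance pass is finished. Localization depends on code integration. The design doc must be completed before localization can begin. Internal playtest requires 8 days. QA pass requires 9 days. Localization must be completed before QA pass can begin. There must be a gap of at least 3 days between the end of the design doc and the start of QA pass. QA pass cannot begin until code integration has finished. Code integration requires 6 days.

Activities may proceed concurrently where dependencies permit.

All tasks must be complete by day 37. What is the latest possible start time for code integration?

QA pass has no dependents, so it just needs to finish by day 37. Starting by 37 − 9 = day 28 achieves that.
Localization has to be done before QA pass (must start by day 28). That means finishing by day 28, i.e. starting by 28 − 12 = day 16.
Code integration has several dependents: localization (must start by day 16); QA pass (must start by day 28). The earliest of those limits is day 16, so code integration must start by 16 − 6 = day 10.

10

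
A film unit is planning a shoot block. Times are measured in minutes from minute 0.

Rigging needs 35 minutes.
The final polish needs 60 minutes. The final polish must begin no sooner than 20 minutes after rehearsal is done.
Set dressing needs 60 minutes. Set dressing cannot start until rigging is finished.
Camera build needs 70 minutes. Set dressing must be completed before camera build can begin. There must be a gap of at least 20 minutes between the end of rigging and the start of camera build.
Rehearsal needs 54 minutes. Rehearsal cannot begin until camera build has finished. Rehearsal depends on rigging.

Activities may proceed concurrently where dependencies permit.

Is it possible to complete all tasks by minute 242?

Rigging can start immediately at minute 0; it finishes at minute 35.
After rigging (finishes minute 35), set dressing can start at minute 35 and finishes at minute 95.
For camera build: set dressing (finishes minute 95); rigging (finishes minute 35, plus 20-minute gap → minute 55). Taking the maximum gives a start of minute 95, and it finishes at 95 + 70 = minute 165.
Rehearsal has to wait for camera build (finishes minute 165); rigging (finishes minute 35). The latest of these is minute 165, so rehearsal runs minute 165 to 165 + 54 = minute 219.
The final polish cannot begin until rehearsal (finishes minute 219, plus 20-minute gap → minute 239). It runs from minute 239 to 239 + 60 = minute 299.
The earliest everything can be done is minute 299, which is after the deadline of 242, so it is not possible.

No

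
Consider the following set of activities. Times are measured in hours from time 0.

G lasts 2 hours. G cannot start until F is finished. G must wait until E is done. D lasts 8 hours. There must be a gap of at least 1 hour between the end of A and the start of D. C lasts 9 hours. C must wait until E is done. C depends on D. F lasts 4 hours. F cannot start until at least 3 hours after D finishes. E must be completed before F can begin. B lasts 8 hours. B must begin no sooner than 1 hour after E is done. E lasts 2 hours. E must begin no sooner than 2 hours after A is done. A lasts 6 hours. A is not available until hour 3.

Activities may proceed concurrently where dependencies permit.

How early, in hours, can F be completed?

After its own release at hour 3, A can start at hour 3 and finishes at hour 9.
E waits on A (finishes hour 9, plus 2-hour gap → hour 11), so it starts at hour 11 and finishes at 11 + 2 = hour 13.
D cannot begin until A (finishes hour 9, plus 1-hour gap → hour 10). It runs from hour 10 to 10 + 8 = hour 18.
F cannot start until D (finishes hour 18, plus 3-hour gap → hour 21); E (finishes hour 13). The controlling bound is hour 21, so F finishes at 21 + 4 = hour 25.

25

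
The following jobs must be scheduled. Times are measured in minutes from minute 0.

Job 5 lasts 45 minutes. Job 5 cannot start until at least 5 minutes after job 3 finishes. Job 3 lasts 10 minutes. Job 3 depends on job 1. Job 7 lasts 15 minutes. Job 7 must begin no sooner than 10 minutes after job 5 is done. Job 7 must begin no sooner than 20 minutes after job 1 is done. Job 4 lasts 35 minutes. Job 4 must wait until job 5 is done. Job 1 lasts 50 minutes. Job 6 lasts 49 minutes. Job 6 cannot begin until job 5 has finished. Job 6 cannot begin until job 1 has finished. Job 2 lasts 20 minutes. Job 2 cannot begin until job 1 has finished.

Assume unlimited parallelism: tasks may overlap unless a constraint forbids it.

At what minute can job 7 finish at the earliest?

Job 1 has no prerequisites, so it starts at minute 0 and finishes at minute 50.
After job 1 (finishes minute 50), job 3 can start at minute 50 and finishes at minute 60.
Job 5 waits on job 3 (finishes minute 60, plus 5-minute gap → minute 65), so it starts at minute 65 and finishes at 65 + 45 = minute 110.
For job 7: job 5 (finishes minute 110, plus 10-minute gap → minute 120); job 1 (finishes minute 50, plus 20-minute gap → minute 70). Taking the maximum gives a start of minute 120, and it finishes at 120 + 15 = minute 135.

135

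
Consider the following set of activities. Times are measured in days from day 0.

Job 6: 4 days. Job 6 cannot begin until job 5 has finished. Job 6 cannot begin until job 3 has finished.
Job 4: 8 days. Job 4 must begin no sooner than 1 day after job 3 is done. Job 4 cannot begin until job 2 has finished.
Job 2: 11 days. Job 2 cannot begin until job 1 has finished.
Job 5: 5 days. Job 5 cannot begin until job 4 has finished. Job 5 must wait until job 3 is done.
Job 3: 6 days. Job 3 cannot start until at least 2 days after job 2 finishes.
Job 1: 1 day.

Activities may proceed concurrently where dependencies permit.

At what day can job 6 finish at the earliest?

Nothing blocks job 1, so it runs from day 0 to day 1.
Job 2 cannot begin until job 1 (finishes day 1). It runs from day 1 to 1 + 11 = day 12.
Job 3 cannot begin until job 2 (finishes day 12, plus 2-day gap → day 14). It runs from day 14 to 14 + 6 = day 20.
Job 4 needs all of job 3 (finishes day 20, plus 1-day gap → day 21); job 2 (finishes day 12). That puts its earliest start at day 21; it finishes at 21 + 8 = day 29.
Job 5 has to wait for job 4 (finishes day 29); job 3 (finishes day 20). The latest of these is day 29, so job 5 runs day 29 to 29 + 5 = day 34.
Job 6 needs all of job 5 (finishes day 34); job 3 (finishes day 20). That puts its earliest start at day 34; it finishes at 34 + 4 = day 38.

38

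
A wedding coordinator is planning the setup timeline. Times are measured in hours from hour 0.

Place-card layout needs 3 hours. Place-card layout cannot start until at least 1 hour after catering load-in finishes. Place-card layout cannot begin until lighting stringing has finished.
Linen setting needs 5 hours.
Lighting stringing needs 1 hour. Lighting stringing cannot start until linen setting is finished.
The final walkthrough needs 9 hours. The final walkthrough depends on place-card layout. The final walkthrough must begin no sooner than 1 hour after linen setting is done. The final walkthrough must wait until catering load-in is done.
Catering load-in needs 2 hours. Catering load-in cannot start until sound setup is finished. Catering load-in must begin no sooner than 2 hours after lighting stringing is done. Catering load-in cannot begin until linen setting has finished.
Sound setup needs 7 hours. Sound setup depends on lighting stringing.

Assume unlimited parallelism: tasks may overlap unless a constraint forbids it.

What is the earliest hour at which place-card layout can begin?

16

Linen setting can start immediately at hour 0; it finishes at hour 5.
After linen setting (finishes hour 5), lighting stringing can start at hour 5 and finishes at hour 6.
Sound setup waits on lighting stringing (finishes hour 6), so it starts at hour 6 and finishes at 6 + 7 = hour 13.
Catering load-in needs all of sound setup (finishes hour 13); lighting stringing (finishes hour 6, plus 2-hour gap → hour 8); linen setting (finishes hour 5). That puts its earliest start at hour 13; it finishes at 13 + 2 = hour 15.
Place-card layout waits on catering load-in (finishes hour 15, plus 1-hour gap → hour 16); lighting stringing (finishes hour 6). The latest of these is hour 16, which is the earliest place-card layout can start.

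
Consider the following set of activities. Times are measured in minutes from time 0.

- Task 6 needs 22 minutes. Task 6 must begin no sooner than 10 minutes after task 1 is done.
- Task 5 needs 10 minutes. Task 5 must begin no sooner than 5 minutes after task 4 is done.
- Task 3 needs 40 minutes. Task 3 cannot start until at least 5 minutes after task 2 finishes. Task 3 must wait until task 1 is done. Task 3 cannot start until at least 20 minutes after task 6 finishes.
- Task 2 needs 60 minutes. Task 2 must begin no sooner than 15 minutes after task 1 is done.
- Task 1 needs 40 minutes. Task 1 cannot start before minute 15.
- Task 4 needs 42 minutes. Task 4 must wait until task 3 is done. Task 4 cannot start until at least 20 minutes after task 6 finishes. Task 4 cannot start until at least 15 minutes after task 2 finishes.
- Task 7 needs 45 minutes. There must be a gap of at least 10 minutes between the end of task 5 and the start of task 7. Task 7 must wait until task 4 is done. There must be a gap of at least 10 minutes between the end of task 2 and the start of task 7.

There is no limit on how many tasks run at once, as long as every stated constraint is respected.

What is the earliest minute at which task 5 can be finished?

Task 1 cannot begin until its own release at minute 15. It runs from minute 15 to 15 + 40 = minute 55.
After task 1 (finishes minute 55, plus 10-minute gap → minute 65), task 6 can start at minute 65 and finishes at minute 87.
Task 2 cannot begin until task 1 (finishes minute 55, plus 15-minute gap → minute 70). It runs from minute 70 to 70 + 60 = minute 130.
Task 3 needs all of task 2 (finishes minute 130, plus 5-minute gap → minute 135); task 1 (finishes minute 55); task 6 (finishes minute 87, plus 20-minute gap → minute 107). That puts its earliest start at minute 135; it finishes at 135 + 40 = minute 175.
Task 4 has to wait for task 3 (finishes minute 175); task 6 (finishes minute 87, plus 20-minute gap → minute 107); task 2 (finishes minute 130, plus 15-minute gap → minute 145). The latest of these is minute 175, so task 4 runs minute 175 to 175 + 42 = minute 217.
Task 5 cannot begin until task 4 (finishes minute 217, plus 5-minute gap → minute 222). It runs from minute 222 to 222 + 10 = minute 232.

232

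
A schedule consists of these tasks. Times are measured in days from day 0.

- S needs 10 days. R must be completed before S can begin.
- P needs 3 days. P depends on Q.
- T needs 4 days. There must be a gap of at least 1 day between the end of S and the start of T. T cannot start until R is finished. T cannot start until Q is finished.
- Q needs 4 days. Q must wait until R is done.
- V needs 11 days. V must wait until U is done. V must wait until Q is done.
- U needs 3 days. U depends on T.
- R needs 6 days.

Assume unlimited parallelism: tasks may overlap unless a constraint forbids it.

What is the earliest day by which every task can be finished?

35

R has no prerequisites, so it starts at day 0 and finishes at day 6.
After R (finishes day 6), S can start at day 6 and finishes at day 16.
Q cannot begin until R (finishes day 6). It runs from day 6 to 6 + 4 = day 10.
T cannot start until S (finishes day 16, plus 1-day gap → day 17); R (finishes day 6); Q (finishes day 10). The controlling bound is day 17, so T finishes at 17 + 4 = day 21.
U waits on T (finishes day 21), so it starts at day 21 and finishes at 21 + 3 = day 24.
V cannot start until U (finishes day 24); Q (finishes day 10). The controlling bound is day 24, so V finishes at 24 + 11 = day 35.
After Q (finishes day 10), P can start at day 10 and finishes at day 13.
All tasks are finished once the last one completes. Finish times: P at 13, Q at 10, R at 6, S at 16, T at 21, U at 24, V at 35. The latest is day 35.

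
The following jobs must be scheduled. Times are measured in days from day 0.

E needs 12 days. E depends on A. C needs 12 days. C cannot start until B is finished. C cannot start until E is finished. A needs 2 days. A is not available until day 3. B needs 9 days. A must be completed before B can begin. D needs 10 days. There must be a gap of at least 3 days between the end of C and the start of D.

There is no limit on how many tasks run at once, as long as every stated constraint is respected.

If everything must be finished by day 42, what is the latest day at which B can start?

8

D must finish by day 42; it takes 10 days, so it must start by 42 − 10 = day 32.
Since D (must start by day 32, minus 3-day gap → day 29) depends on it, C must finish by day 29. Backing off its 12-day duration gives a latest start of day 17.
B feeds into C (must start by day 17); so B must finish by day 17 and therefore start by day 8.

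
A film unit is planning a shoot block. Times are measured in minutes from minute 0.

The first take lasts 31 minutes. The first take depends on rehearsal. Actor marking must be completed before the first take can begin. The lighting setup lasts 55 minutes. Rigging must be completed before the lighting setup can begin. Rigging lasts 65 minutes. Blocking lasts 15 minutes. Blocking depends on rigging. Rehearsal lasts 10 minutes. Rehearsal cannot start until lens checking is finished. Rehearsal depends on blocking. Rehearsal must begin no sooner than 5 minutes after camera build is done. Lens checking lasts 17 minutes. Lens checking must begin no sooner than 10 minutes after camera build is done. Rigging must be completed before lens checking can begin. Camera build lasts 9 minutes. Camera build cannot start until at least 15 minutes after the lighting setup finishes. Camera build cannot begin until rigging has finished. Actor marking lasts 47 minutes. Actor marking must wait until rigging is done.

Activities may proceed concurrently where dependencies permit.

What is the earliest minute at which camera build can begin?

135

Rigging can start immediately at minute 0; it finishes at minute 65.
After rigging (finishes minute 65), the lighting setup can start at minute 65 and finishes at minute 120.
Camera build waits on the lighting setup (finishes minute 120, plus 15-minute gap → minute 135); rigging (finishes minute 65). The latest of these is minute 135, which is the earliest camera build can start.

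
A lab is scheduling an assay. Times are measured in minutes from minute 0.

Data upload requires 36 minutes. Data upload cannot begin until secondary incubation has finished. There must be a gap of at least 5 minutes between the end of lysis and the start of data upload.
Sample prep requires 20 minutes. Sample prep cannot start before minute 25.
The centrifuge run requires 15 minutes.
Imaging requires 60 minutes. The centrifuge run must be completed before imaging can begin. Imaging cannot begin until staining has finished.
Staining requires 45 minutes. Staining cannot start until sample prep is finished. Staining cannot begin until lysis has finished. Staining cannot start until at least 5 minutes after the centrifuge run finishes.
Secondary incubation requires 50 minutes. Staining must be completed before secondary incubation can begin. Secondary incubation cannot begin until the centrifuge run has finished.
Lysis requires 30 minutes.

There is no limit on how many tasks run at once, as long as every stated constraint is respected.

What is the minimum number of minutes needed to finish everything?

Nothing blocks the centrifuge run, so it runs from minute 0 to minute 15.
Lysis can start immediately at minute 0; it finishes at minute 30.
Sample prep waits on its own release at minute 25, so it starts at minute 25 and finishes at 25 + 20 = minute 45.
For staining: sample prep (finishes minute 45); lysis (finishes minute 30); the centrifuge run (finishes minute 15, plus 5-minute gap → minute 20). Taking the maximum gives a start of minute 45, and it finishes at 45 + 45 = minute 90.
Imaging needs all of the centrifuge run (finishes minute 15); staining (finishes minute 90). That puts its earliest start at minute 90; it finishes at 90 + 60 = minute 150.
Secondary incubation cannot start until staining (finishes minute 90); the centrifuge run (finishes minute 15). The controlling bound is minute 90, so secondary incubation finishes at 90 + 50 = minute 140.
Data upload cannot start until secondary incubation (finishes minute 140); lysis (finishes minute 30, plus 5-minute gap → minute 35). The controlling bound is minute 140, so data upload finishes at 140 + 36 = minute 176.
All tasks are finished once the last one completes. Finish times: Sample prep at 45, Lysis at 30, The centrifuge run at 15, Staining at 90, Secondary incubation at 140, Imaging at 150, Data upload at 176. The latest is minute 176.

176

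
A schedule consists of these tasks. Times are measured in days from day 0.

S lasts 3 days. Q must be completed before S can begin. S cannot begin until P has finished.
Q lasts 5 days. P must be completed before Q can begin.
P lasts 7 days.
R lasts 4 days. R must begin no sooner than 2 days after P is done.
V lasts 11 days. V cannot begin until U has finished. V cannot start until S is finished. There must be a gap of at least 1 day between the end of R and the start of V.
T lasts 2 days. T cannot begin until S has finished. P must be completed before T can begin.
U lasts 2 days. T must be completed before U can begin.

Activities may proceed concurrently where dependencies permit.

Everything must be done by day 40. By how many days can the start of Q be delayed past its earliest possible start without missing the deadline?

10

P can start immediately at day 0; it finishes at day 7.
After P (finishes day 7), Q can start at day 7 and finishes at day 12.

Working backward from the deadline:
Nothing follows V; the deadline of day 40 is its only limit. It must start by 40 − 11 = day 29.
U must finish before V (must start by day 29). With a 2-day duration, U must start by 29 − 2 = day 27.
T must finish before U (must start by day 27). With a 2-day duration, T must start by 27 − 2 = day 25.
S must finish in time for T (must start by day 25); V (must start by day 29). The tightest is day 25, so S must start by 25 − 3 = day 22.
Q feeds into S (must start by day 22); so Q must finish by day 22 and therefore start by day 17.
So Q can start as early as day 7 and as late as day 17, giving 17 − 7 = 10 days of slack.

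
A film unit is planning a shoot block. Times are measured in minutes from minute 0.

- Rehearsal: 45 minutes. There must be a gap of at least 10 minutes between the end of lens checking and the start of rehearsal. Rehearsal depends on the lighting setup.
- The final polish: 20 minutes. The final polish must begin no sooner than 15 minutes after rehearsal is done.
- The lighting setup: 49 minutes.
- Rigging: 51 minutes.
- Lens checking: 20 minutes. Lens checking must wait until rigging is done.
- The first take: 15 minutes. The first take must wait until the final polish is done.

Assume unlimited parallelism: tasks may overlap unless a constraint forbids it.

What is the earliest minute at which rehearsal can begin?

81

The lighting setup can start immediately at minute 0; it finishes at minute 49.
Rigging can start immediately at minute 0; it finishes at minute 51.
After rigging (finishes minute 51), lens checking can start at minute 51 and finishes at minute 71.
Rehearsal waits on lens checking (finishes minute 71, plus 10-minute gap → minute 81); the lighting setup (finishes minute 49). The latest of these is minute 81, which is the earliest rehearsal can start.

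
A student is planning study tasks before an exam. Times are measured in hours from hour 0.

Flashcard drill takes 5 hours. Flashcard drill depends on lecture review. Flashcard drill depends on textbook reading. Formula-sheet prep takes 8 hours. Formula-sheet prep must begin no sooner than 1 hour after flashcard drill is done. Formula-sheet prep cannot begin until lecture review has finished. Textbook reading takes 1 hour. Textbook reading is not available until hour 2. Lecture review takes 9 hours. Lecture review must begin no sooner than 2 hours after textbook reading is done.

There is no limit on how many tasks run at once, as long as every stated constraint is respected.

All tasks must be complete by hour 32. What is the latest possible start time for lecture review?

To finish by hour 32, formula-sheet prep (duration 8) must start no later than hour 24.
Flashcard drill must finish before formula-sheet prep (must start by hour 24, minus 1-hour gap → hour 23). With a 5-hour duration, flashcard drill must start by 23 − 5 = hour 18.
Lecture review has several dependents: flashcard drill (must start by hour 18); formula-sheet prep (must start by hour 24). The earliest of those limits is hour 18, so lecture review must start by 18 − 9 = hour 9.

9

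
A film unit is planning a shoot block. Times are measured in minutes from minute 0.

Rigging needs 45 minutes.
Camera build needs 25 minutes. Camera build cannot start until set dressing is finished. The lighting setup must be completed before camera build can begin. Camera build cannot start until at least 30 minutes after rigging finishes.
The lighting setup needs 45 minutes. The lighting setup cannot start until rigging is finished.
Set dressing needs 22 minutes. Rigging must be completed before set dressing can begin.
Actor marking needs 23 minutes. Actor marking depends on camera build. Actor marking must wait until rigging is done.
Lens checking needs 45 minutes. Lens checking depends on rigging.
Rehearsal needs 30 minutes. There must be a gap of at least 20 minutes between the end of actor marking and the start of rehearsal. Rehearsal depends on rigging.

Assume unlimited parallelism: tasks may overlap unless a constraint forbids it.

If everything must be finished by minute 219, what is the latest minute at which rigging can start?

31

To finish by minute 219, rehearsal (duration 30) must start no later than minute 189.
Actor marking must finish before rehearsal (must start by minute 189, minus 20-minute gap → minute 169). With a 23-minute duration, actor marking must start by 169 − 23 = minute 146.
Camera build must finish before actor marking (must start by minute 146). With a 25-minute duration, camera build must start by 146 − 25 = minute 121.
Set dressing must finish before camera build (must start by minute 121). With a 22-minute duration, set dressing must start by 121 − 22 = minute 99.
The lighting setup has to be done before camera build (must start by minute 121). That means finishing by minute 121, i.e. starting by 121 − 45 = minute 76.
Lens checking has no dependents, so it just needs to finish by minute 219. Starting by 219 − 45 = minute 174 achieves that.
Rigging must finish in time for set dressing (must start by minute 99); the lighting setup (must start by minute 76); camera build (must start by minute 121, minus 30-minute gap → minute 91); lens checking (must start by minute 174); actor marking (must start by minute 146); rehearsal (must start by minute 189). The tightest is minute 76, so rigging must start by 76 − 45 = minute 31.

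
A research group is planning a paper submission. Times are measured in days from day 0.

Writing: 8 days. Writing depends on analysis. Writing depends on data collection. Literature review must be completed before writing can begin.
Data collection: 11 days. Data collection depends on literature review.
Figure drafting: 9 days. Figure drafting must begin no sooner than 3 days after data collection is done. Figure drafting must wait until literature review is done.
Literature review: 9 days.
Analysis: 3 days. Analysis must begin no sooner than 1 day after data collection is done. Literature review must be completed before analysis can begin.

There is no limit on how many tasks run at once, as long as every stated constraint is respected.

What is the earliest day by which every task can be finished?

Literature review has no prerequisites, so it starts at day 0 and finishes at day 9.
After literature review (finishes day 9), data collection can start at day 9 and finishes at day 20.
For figure drafting: data collection (finishes day 20, plus 3-day gap → day 23); literature review (finishes day 9). Taking the maximum gives a start of day 23, and it finishes at 23 + 9 = day 32.
Analysis has to wait for data collection (finishes day 20, plus 1-day gap → day 21); literature review (finishes day 9). The latest of these is day 21, so analysis runs day 21 to 21 + 3 = day 24.
Writing cannot start until analysis (finishes day 24); data collection (finishes day 20); literature review (finishes day 9). The controlling bound is day 24, so writing finishes at 24 + 8 = day 32.
All tasks are finished once the last one completes. Finish times: Literature review at 9, Data collection at 20, Analysis at 24, Figure drafting at 32, Writing at 32. The latest is day 32.

32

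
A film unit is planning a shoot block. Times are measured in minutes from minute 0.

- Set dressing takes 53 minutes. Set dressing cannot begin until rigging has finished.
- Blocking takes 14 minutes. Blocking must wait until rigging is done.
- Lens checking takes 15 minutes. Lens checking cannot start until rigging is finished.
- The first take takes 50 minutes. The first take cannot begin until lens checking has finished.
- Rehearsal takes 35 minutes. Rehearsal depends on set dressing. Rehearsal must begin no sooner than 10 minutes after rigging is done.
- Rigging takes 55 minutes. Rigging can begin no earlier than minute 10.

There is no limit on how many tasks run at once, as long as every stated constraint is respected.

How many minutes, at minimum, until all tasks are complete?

153

After its own release at minute 10, rigging can start at minute 10 and finishes at minute 65.
Blocking cannot begin until rigging (finishes minute 65). It runs from minute 65 to 65 + 14 = minute 79.
After rigging (finishes minute 65), lens checking can start at minute 65 and finishes at minute 80.
The first take cannot begin until lens checking (finishes minute 80). It runs from minute 80 to 80 + 50 = minute 130.
After rigging (finishes minute 65), set dressing can start at minute 65 and finishes at minute 118.
For rehearsal: set dressing (finishes minute 118); rigging (finishes minute 65, plus 10-minute gap → minute 75). Taking the maximum gives a start of minute 118, and it finishes at 118 + 35 = minute 153.
All tasks are finished once the last one completes. Finish times: Rigging at 65, Set dressing at 118, Lens checking at 80, Blocking at 79, Rehearsal at 153, The first take at 130. The latest is minute 153.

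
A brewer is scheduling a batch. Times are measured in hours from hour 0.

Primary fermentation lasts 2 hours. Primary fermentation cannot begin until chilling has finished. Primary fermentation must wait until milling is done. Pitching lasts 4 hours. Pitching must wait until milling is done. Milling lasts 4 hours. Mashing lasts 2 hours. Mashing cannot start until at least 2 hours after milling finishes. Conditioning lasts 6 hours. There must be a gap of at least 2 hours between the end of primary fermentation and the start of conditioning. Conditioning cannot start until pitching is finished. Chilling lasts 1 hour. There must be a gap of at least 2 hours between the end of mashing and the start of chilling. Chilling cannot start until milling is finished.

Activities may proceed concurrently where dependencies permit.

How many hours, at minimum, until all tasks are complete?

Nothing blocks milling, so it runs from hour 0 to hour 4.
Pitching cannot begin until milling (finishes hour 4). It runs from hour 4 to 4 + 4 = hour 8.
Mashing waits on milling (finishes hour 4, plus 2-hour gap → hour 6), so it starts at hour 6 and finishes at 6 + 2 = hour 8.
Chilling cannot start until mashing (finishes hour 8, plus 2-hour gap → hour 10); milling (finishes hour 4). The controlling bound is hour 10, so chilling finishes at 10 + 1 = hour 11.
Primary fermentation has to wait for chilling (finishes hour 11); milling (finishes hour 4). The latest of these is hour 11, so primary fermentation runs hour 11 to 11 + 2 = hour 13.
For conditioning: primary fermentation (finishes hour 13, plus 2-hour gap → hour 15); pitching (finishes hour 8). Taking the maximum gives a start of hour 15, and it finishes at 15 + 6 = hour 21.
All tasks are finished once the last one completes. Finish times: Milling at 4, Mashing at 8, Chilling at 11, Pitching at 8, Primary fermentation at 13, Conditioning at 21. The latest is hour 21.

21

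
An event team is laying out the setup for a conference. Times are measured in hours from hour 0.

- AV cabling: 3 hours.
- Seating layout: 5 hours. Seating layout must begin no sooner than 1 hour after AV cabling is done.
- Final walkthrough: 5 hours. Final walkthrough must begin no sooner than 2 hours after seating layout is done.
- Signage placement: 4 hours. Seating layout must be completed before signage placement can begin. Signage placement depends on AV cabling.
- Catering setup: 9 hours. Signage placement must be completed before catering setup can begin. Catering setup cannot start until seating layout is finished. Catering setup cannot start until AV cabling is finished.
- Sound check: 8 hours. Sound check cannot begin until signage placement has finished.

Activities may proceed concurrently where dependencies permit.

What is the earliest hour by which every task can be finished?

AV cabling has no prerequisites, so it starts at hour 0 and finishes at hour 3.
After AV cabling (finishes hour 3, plus 1-hour gap → hour 4), seating layout can start at hour 4 and finishes at hour 9.
After seating layout (finishes hour 9, plus 2-hour gap → hour 11), final walkthrough can start at hour 11 and finishes at hour 16.
Signage placement needs all of seating layout (finishes hour 9); AV cabling (finishes hour 3). That puts its earliest start at hour 9; it finishes at 9 + 4 = hour 13.
After signage placement (finishes hour 13), sound check can start at hour 13 and finishes at hour 21.
For catering setup: signage placement (finishes hour 13); seating layout (finishes hour 9); AV cabling (finishes hour 3). Taking the maximum gives a start of hour 13, and it finishes at 13 + 9 = hour 22.
All tasks are finished once the last one completes. Finish times: AV cabling at 3, Seating layout at 9, Signage placement at 13, Catering setup at 22, Sound check at 21, Final walkthrough at 16. The latest is hour 22.

22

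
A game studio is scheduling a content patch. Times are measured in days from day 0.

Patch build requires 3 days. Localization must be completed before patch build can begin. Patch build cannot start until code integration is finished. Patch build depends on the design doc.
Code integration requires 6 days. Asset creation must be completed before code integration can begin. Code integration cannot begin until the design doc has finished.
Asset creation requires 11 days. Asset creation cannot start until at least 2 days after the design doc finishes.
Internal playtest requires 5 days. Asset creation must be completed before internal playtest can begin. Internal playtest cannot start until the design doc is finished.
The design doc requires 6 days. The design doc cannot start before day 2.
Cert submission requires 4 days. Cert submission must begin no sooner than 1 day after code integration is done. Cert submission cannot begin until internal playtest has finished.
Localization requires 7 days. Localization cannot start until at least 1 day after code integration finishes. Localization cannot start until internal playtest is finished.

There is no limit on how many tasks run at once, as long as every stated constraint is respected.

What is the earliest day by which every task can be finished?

The design doc waits on its own release at day 2, so it starts at day 2 and finishes at 2 + 6 = day 8.
Asset creation waits on the design doc (finishes day 8, plus 2-day gap → day 10), so it starts at day 10 and finishes at 10 + 11 = day 21.
For internal playtest: asset creation (finishes day 21); the design doc (finishes day 8). Taking the maximum gives a start of day 21, and it finishes at 21 + 5 = day 26.
Code integration needs all of asset creation (finishes day 21); the design doc (finishes day 8). That puts its earliest start at day 21; it finishes at 21 + 6 = day 27.
Cert submission cannot start until code integration (finishes day 27, plus 1-day gap → day 28); internal playtest (finishes day 26). The controlling bound is day 28, so cert submission finishes at 28 + 4 = day 32.
Localization cannot start until code integration (finishes day 27, plus 1-day gap → day 28); internal playtest (finishes day 26). The controlling bound is day 28, so localization finishes at 28 + 7 = day 35.
Patch build needs all of localization (finishes day 35); code integration (finishes day 27); the design doc (finishes day 8). That puts its earliest start at day 35; it finishes at 35 + 3 = day 38.
All tasks are finished once the last one completes. Finish times: The design doc at 8, Asset creation at 21, Code integration at 27, Internal playtest at 26, Localization at 35, Cert submission at 32, Patch build at 38. The latest is day 38.

38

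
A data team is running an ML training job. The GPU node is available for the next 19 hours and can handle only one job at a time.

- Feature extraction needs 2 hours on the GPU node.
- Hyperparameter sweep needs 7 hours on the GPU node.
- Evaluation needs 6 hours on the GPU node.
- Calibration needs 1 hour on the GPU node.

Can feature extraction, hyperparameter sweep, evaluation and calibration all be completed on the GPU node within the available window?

Running back to back, the jobs need 2 + 7 + 6 + 1 = 16 hours on the GPU node.
Since 16 ≤ 19, they fit within the window.

Yes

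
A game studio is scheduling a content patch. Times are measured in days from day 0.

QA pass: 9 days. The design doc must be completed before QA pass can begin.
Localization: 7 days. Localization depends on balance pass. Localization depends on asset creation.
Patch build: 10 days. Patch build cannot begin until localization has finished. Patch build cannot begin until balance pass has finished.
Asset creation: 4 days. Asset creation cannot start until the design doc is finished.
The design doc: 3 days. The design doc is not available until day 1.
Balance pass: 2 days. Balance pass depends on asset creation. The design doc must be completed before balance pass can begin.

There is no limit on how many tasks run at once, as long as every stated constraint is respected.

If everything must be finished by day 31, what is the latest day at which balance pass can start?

Patch build has no dependents, so it just needs to finish by day 31. Starting by 31 − 10 = day 21 achieves that.
Localization feeds into patch build (must start by day 21); so localization must finish by day 21 and therefore start by day 14.
Balance pass must finish in time for localization (must start by day 14); patch build (must start by day 21). The tightest is day 14, so balance pass must start by 14 − 2 = day 12.

12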